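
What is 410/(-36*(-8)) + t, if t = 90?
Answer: 13165/144 ≈ 91.424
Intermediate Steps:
410/(-36*(-8)) + t = 410/(-36*(-8)) + 90 = 410/288 + 90 = (1/288)*410 + 90 = 205/144 + 90 = 13165/144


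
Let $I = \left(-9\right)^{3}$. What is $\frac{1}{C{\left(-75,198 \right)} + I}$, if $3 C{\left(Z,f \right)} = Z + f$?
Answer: $- \frac{1}{688} \approx -0.0014535$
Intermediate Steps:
$C{\left(Z,f \right)} = \frac{Z}{3} + \frac{f}{3}$ ($C{\left(Z,f \right)} = \frac{Z + f}{3} = \frac{Z}{3} + \frac{f}{3}$)
$I = -729$
$\frac{1}{C{\left(-75,198 \right)} + I} = \frac{1}{\left(\frac{1}{3} \left(-75\right) + \frac{1}{3} \cdot 198\right) - 729} = \frac{1}{\left(-25 + 66\right) - 729} = \frac{1}{41 - 729} = \frac{1}{-688} = - \frac{1}{688}$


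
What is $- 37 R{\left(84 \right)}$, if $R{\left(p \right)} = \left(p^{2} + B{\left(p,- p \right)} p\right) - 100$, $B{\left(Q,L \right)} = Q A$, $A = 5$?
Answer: $-1562732$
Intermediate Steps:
$B{\left(Q,L \right)} = 5 Q$ ($B{\left(Q,L \right)} = Q 5 = 5 Q$)
$R{\left(p \right)} = -100 + 6 p^{2}$ ($R{\left(p \right)} = \left(p^{2} + 5 p p\right) - 100 = \left(p^{2} + 5 p^{2}\right) - 100 = 6 p^{2} - 100 = -100 + 6 p^{2}$)
$- 37 R{\left(84 \right)} = - 37 \left(-100 + 6 \cdot 84^{2}\right) = - 37 \left(-100 + 6 \cdot 7056\right) = - 37 \left(-100 + 42336\right) = \left(-37\right) 42236 = -1562732$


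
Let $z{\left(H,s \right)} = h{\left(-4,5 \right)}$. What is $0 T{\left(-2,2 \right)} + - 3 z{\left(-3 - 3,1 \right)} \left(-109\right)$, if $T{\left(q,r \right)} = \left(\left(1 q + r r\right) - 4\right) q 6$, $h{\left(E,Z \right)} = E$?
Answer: $-1308$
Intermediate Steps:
$T{\left(q,r \right)} = 6 q \left(-4 + q + r^{2}\right)$ ($T{\left(q,r \right)} = \left(\left(q + r^{2}\right) - 4\right) q 6 = \left(-4 + q + r^{2}\right) q 6 = q \left(-4 + q + r^{2}\right) 6 = 6 q \left(-4 + q + r^{2}\right)$)
$z{\left(H,s \right)} = -4$
$0 T{\left(-2,2 \right)} + - 3 z{\left(-3 - 3,1 \right)} \left(-109\right) = 0 \cdot 6 \left(-2\right) \left(-4 - 2 + 2^{2}\right) + \left(-3\right) \left(-4\right) \left(-109\right) = 0 \cdot 6 \left(-2\right) \left(-4 - 2 + 4\right) + 12 \left(-109\right) = 0 \cdot 6 \left(-2\right) \left(-2\right) - 1308 = 0 \cdot 24 - 1308 = 0 - 1308 = -1308$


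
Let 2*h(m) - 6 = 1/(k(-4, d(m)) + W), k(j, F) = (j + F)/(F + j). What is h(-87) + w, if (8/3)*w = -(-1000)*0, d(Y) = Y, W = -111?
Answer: 659/220 ≈ 2.9955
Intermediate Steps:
w = 0 (w = 3*(-(-1000)*0)/8 = 3*(-250*0)/8 = (3/8)*0 = 0)
k(j, F) = 1 (k(j, F) = (F + j)/(F + j) = 1)
h(m) = 659/220 (h(m) = 3 + 1/(2*(1 - 111)) = 3 + (½)/(-110) = 3 + (½)*(-1/110) = 3 - 1/220 = 659/220)
h(-87) + w = 659/220 + 0 = 659/220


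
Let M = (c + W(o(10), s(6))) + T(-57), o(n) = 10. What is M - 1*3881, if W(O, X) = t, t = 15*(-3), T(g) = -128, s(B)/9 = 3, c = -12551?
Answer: -16605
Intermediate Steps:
s(B) = 27 (s(B) = 9*3 = 27)
t = -45
W(O, X) = -45
M = -12724 (M = (-12551 - 45) - 128 = -12596 - 128 = -12724)
M - 1*3881 = -12724 - 1*3881 = -12724 - 3881 = -16605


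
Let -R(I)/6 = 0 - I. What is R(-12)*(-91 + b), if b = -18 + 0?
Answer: 7848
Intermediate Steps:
R(I) = 6*I (R(I) = -6*(0 - I) = -(-6)*I = 6*I)
b = -18
R(-12)*(-91 + b) = (6*(-12))*(-91 - 18) = -72*(-109) = 7848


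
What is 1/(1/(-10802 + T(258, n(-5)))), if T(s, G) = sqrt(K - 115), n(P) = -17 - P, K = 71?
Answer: -10802 + 2*I*sqrt(11) ≈ -10802.0 + 6.6332*I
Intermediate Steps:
T(s, G) = 2*I*sqrt(11) (T(s, G) = sqrt(71 - 115) = sqrt(-44) = 2*I*sqrt(11))
1/(1/(-10802 + T(258, n(-5)))) = 1/(1/(-10802 + 2*I*sqrt(11))) = -10802 + 2*I*sqrt(11)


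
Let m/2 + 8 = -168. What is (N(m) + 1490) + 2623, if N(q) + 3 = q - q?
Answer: 4110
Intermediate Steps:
m = -352 (m = -16 + 2*(-168) = -16 - 336 = -352)
N(q) = -3 (N(q) = -3 + (q - q) = -3 + 0 = -3)
(N(m) + 1490) + 2623 = (-3 + 1490) + 2623 = 1487 + 2623 = 4110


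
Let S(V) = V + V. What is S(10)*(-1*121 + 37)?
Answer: -1680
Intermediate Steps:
S(V) = 2*V
S(10)*(-1*121 + 37) = (2*10)*(-1*121 + 37) = 20*(-121 + 37) = 20*(-84) = -1680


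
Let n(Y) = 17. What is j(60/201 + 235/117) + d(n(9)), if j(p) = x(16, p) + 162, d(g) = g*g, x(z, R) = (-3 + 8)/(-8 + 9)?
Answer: 456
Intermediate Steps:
x(z, R) = 5 (x(z, R) = 5/1 = 5*1 = 5)
d(g) = g²
j(p) = 167 (j(p) = 5 + 162 = 167)
j(60/201 + 235/117) + d(n(9)) = 167 + 17² = 167 + 289 = 456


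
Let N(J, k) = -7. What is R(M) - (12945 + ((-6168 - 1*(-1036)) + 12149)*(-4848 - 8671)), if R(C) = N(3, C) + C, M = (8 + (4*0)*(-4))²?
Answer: 94849935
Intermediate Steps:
M = 64 (M = (8 + 0*(-4))² = (8 + 0)² = 8² = 64)
R(C) = -7 + C
R(M) - (12945 + ((-6168 - 1*(-1036)) + 12149)*(-4848 - 8671)) = (-7 + 64) - (12945 + ((-6168 - 1*(-1036)) + 12149)*(-4848 - 8671)) = 57 - (12945 + ((-6168 + 1036) + 12149)*(-13519)) = 57 - (12945 + (-5132 + 12149)*(-13519)) = 57 - (12945 + 7017*(-13519)) = 57 - (12945 - 94862823) = 57 - 1*(-94849878) = 57 + 94849878 = 94849935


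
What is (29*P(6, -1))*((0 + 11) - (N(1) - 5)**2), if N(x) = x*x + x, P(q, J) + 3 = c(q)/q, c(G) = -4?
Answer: -638/3 ≈ -212.67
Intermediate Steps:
P(q, J) = -3 - 4/q
N(x) = x + x**2 (N(x) = x**2 + x = x + x**2)
(29*P(6, -1))*((0 + 11) - (N(1) - 5)**2) = (29*(-3 - 4/6))*((0 + 11) - (1*(1 + 1) - 5)**2) = (29*(-3 - 4*1/6))*(11 - (1*2 - 5)**2) = (29*(-3 - 2/3))*(11 - (2 - 5)**2) = (29*(-11/3))*(11 - 1*(-3)**2) = -319*(11 - 1*9)/3 = -319*(11 - 9)/3 = -319/3*2 = -638/3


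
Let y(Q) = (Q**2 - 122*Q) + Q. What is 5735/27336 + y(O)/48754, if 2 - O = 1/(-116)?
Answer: 459304837297/2241667576608 ≈ 0.20489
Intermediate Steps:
O = 233/116 (O = 2 - 1/(-116) = 2 - 1*(-1/116) = 2 + 1/116 = 233/116 ≈ 2.0086)
y(Q) = Q**2 - 121*Q
5735/27336 + y(O)/48754 = 5735/27336 + (233*(-121 + 233/116)/116)/48754 = 5735*(1/27336) + ((233/116)*(-13803/116))*(1/48754) = 5735/27336 - 3216099/13456*1/48754 = 5735/27336 - 3216099/656033824 = 459304837297/2241667576608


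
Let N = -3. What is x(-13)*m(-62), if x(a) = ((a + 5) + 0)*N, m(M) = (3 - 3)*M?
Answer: 0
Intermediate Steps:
m(M) = 0 (m(M) = 0*M = 0)
x(a) = -15 - 3*a (x(a) = ((a + 5) + 0)*(-3) = ((5 + a) + 0)*(-3) = (5 + a)*(-3) = -15 - 3*a)
x(-13)*m(-62) = (-15 - 3*(-13))*0 = (-15 + 39)*0 = 24*0 = 0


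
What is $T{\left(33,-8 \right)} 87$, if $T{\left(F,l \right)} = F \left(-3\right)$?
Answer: $-8613$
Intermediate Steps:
$T{\left(F,l \right)} = - 3 F$
$T{\left(33,-8 \right)} 87 = \left(-3\right) 33 \cdot 87 = \left(-99\right) 87 = -8613$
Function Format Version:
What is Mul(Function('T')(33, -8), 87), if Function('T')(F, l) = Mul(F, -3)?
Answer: -8613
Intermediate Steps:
Function('T')(F, l) = Mul(-3, F)
Mul(Function('T')(33, -8), 87) = Mul(Mul(-3, 33), 87) = Mul(-99, 87) = -8613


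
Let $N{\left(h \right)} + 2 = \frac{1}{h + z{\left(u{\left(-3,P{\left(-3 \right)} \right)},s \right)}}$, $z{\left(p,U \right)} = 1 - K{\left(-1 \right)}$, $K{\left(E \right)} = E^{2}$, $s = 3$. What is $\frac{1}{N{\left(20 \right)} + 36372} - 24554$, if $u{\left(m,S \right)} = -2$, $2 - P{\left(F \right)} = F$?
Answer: $- \frac{17860604134}{727401} \approx -24554.0$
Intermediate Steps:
$P{\left(F \right)} = 2 - F$
$z{\left(p,U \right)} = 0$ ($z{\left(p,U \right)} = 1 - \left(-1\right)^{2} = 1 - 1 = 0$)
$N{\left(h \right)} = -2 + \frac{1}{h}$ ($N{\left(h \right)} = -2 + \frac{1}{h + 0} = -2 + \frac{1}{h}$)
$\frac{1}{N{\left(20 \right)} + 36372} - 24554 = \frac{1}{\left(-2 + \frac{1}{20}\right) + 36372} - 24554 = \frac{1}{- \frac{39}{20} + 36372} - 24554 = \frac{1}{\frac{727401}{20}} - 24554 = \frac{20}{727401} - 24554 = - \frac{17860604134}{727401}$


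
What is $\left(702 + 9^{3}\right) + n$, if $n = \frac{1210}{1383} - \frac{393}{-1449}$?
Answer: $\frac{106295318}{74221} \approx 1432.1$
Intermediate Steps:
$n = \frac{85067}{74221}$ ($n = 1210 \cdot \frac{1}{1383} - - \frac{131}{483} = \frac{1210}{1383} + \frac{131}{483} = \frac{85067}{74221} \approx 1.1461$)
$\left(702 + 9^{3}\right) + n = \left(702 + 9^{3}\right) + \frac{85067}{74221} = \left(702 + 729\right) + \frac{85067}{74221} = 1431 + \frac{85067}{74221} = \frac{106295318}{74221}$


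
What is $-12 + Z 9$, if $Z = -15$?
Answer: $-147$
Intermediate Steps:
$-12 + Z 9 = -12 - 135 = -147$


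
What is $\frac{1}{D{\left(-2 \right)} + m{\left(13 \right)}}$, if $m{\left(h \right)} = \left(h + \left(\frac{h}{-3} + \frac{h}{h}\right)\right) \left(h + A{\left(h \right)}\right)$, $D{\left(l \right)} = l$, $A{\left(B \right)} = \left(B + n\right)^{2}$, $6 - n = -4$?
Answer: $\frac{3}{15712} \approx 0.00019094$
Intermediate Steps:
$n = 10$ ($n = 6 - -4 = 6 + 4 = 10$)
$A{\left(B \right)} = \left(10 + B\right)^{2}$ ($A{\left(B \right)} = \left(B + 10\right)^{2} = \left(10 + B\right)^{2}$)
$m{\left(h \right)} = \left(1 + \frac{2 h}{3}\right) \left(h + \left(10 + h\right)^{2}\right)$ ($m{\left(h \right)} = \left(h + \left(\frac{h}{-3} + \frac{h}{h}\right)\right) \left(h + \left(10 + h\right)^{2}\right) = \left(h + \left(h \left(- \frac{1}{3}\right) + 1\right)\right) \left(h + \left(10 + h\right)^{2}\right) = \left(h - \left(-1 + \frac{h}{3}\right)\right) \left(h + \left(10 + h\right)^{2}\right) = \left(1 + \frac{2 h}{3}\right) \left(h + \left(10 + h\right)^{2}\right)$)
$\frac{1}{D{\left(-2 \right)} + m{\left(13 \right)}} = \frac{1}{-2 + \left(100 + 15 \cdot 13^{2} + \frac{2 \cdot 13^{3}}{3} + \frac{263}{3} \cdot 13\right)} = \frac{1}{-2 + \left(100 + 15 \cdot 169 + \frac{2}{3} \cdot 2197 + \frac{3419}{3}\right)} = \frac{1}{-2 + \left(100 + 2535 + \frac{4394}{3} + \frac{3419}{3}\right)} = \frac{1}{-2 + \frac{15718}{3}} = \frac{1}{\frac{15712}{3}} = \frac{3}{15712}$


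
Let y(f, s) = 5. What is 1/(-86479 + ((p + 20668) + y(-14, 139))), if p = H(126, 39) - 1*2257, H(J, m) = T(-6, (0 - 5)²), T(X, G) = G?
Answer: -1/68038 ≈ -1.4698e-5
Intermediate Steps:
H(J, m) = 25 (H(J, m) = (0 - 5)² = (-5)² = 25)
p = -2232 (p = 25 - 1*2257 = 25 - 2257 = -2232)
1/(-86479 + ((p + 20668) + y(-14, 139))) = 1/(-86479 + ((-2232 + 20668) + 5)) = 1/(-86479 + (18436 + 5)) = 1/(-86479 + 18441) = 1/(-68038) = -1/68038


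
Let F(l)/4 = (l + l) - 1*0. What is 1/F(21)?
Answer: 1/168 ≈ 0.0059524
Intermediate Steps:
F(l) = 8*l (F(l) = 4*((l + l) - 1*0) = 4*(2*l + 0) = 4*(2*l) = 8*l)
1/F(21) = 1/(8*21) = 1/168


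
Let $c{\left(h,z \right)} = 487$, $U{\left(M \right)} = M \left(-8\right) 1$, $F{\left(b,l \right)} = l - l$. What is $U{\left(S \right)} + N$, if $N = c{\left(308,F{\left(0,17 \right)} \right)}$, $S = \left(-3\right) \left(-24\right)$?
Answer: $-89$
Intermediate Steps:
$S = 72$
$F{\left(b,l \right)} = 0$
$U{\left(M \right)} = - 8 M$ ($U{\left(M \right)} = - 8 M 1 = - 8 M$)
$N = 487$
$U{\left(S \right)} + N = \left(-8\right) 72 + 487 = -576 + 487 = -89$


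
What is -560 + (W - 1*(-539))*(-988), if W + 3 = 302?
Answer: -828504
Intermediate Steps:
W = 299 (W = -3 + 302 = 299)
-560 + (W - 1*(-539))*(-988) = -560 + (299 - 1*(-539))*(-988) = -560 + (299 + 539)*(-988) = -560 + 838*(-988) = -560 - 827944 = -828504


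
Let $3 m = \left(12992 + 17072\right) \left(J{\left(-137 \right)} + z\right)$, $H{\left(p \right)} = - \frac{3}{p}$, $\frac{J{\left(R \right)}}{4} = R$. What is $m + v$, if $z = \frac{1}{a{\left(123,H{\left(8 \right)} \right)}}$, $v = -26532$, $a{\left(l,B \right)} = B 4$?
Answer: $- \frac{49724132}{9} \approx -5.5249 \cdot 10^{6}$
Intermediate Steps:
$J{\left(R \right)} = 4 R$
$a{\left(l,B \right)} = 4 B$
$z = - \frac{2}{3}$ ($z = \frac{1}{4 \left(- \frac{3}{8}\right)} = \frac{1}{- \frac{3}{2}} = - \frac{2}{3} \approx -0.66667$)
$m = - \frac{49485344}{9}$ ($m = \frac{\left(12992 + 17072\right) \left(4 \left(-137\right) - \frac{2}{3}\right)}{3} = \frac{30064 \left(-548 - \frac{2}{3}\right)}{3} = \frac{30064 \left(- \frac{1646}{3}\right)}{3} = \frac{1}{3} \left(- \frac{49485344}{3}\right) = - \frac{49485344}{9} \approx -5.4984 \cdot 10^{6}$)
$m + v = - \frac{49485344}{9} - 26532 = - \frac{49724132}{9}$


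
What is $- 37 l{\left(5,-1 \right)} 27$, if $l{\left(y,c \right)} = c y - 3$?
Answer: $7992$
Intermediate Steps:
$l{\left(y,c \right)} = -3 + c y$
$- 37 l{\left(5,-1 \right)} 27 = - 37 \left(-3 - 5\right) 27 = \left(-37\right) \left(-8\right) 27 = 296 \cdot 27 = 7992$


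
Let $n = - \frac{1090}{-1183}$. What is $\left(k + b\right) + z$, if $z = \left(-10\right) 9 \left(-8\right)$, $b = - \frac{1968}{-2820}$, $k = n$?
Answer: $\frac{200613762}{278005} \approx 721.62$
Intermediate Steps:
$n = \frac{1090}{1183}$ ($n = \left(-1090\right) \left(- \frac{1}{1183}\right) = \frac{1090}{1183} \approx 0.92139$)
$k = \frac{1090}{1183} \approx 0.92139$
$b = \frac{164}{235}$ ($b = \left(-1968\right) \left(- \frac{1}{2820}\right) = \frac{164}{235} \approx 0.69787$)
$z = 720$ ($z = \left(-90\right) \left(-8\right) = 720$)
$\left(k + b\right) + z = \left(\frac{1090}{1183} + \frac{164}{235}\right) + 720 = \frac{450162}{278005} + 720 = \frac{200613762}{278005}$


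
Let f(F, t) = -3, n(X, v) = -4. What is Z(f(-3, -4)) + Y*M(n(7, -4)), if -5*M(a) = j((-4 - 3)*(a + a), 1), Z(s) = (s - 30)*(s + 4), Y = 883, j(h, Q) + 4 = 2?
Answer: 1601/5 ≈ 320.20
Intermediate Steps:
j(h, Q) = -2 (j(h, Q) = -4 + 2 = -2)
Z(s) = (-30 + s)*(4 + s)
M(a) = 2/5 (M(a) = -1/5*(-2) = 2/5)
Z(f(-3, -4)) + Y*M(n(7, -4)) = (-120 + (-3)**2 - 26*(-3)) + 883*(2/5) = (-120 + 9 + 78) + 1766/5 = -33 + 1766/5 = 1601/5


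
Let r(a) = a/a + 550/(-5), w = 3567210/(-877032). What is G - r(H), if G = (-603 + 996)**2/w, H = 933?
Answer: -22511314913/594535 ≈ -37864.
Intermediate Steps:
w = -594535/146172 (w = 3567210*(-1/877032) = -594535/146172 ≈ -4.0674)
r(a) = -109 (r(a) = 1 + 550*(-1/5) = 1 - 110 = -109)
G = -22576119228/594535 (G = (-603 + 996)**2/(-594535/146172) = 393**2*(-146172/594535) = 154449*(-146172/594535) = -22576119228/594535 ≈ -37973.)
G - r(H) = -22576119228/594535 - 1*(-109) = -22576119228/594535 + 109 = -22511314913/594535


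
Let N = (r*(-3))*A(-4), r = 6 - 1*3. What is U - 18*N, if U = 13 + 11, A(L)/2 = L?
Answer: -1272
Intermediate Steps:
A(L) = 2*L
r = 3 (r = 6 - 3 = 3)
U = 24
N = 72 (N = (3*(-3))*(2*(-4)) = -9*(-8) = 72)
U - 18*N = 24 - 18*72 = 24 - 1296 = -1272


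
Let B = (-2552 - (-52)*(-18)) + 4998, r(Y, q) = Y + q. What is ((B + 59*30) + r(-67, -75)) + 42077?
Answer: 45215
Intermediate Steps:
B = 1510 (B = (-2552 - 1*936) + 4998 = (-2552 - 936) + 4998 = -3488 + 4998 = 1510)
((B + 59*30) + r(-67, -75)) + 42077 = ((1510 + 59*30) + (-67 - 75)) + 42077 = ((1510 + 1770) - 142) + 42077 = (3280 - 142) + 42077 = 3138 + 42077 = 45215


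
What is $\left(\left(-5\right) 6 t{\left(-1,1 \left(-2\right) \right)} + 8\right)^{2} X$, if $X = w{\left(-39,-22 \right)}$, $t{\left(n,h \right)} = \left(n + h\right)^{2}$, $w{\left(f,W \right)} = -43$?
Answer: $-2951692$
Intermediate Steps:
$t{\left(n,h \right)} = \left(h + n\right)^{2}$
$X = -43$
$\left(\left(-5\right) 6 t{\left(-1,1 \left(-2\right) \right)} + 8\right)^{2} X = \left(\left(-5\right) 6 \left(1 \left(-2\right) - 1\right)^{2} + 8\right)^{2} \left(-43\right) = \left(- 30 \left(-2 - 1\right)^{2} + 8\right)^{2} \left(-43\right) = \left(- 30 \left(-3\right)^{2} + 8\right)^{2} \left(-43\right) = \left(\left(-30\right) 9 + 8\right)^{2} \left(-43\right) = \left(-270 + 8\right)^{2} \left(-43\right) = \left(-262\right)^{2} \left(-43\right) = 68644 \left(-43\right) = -2951692$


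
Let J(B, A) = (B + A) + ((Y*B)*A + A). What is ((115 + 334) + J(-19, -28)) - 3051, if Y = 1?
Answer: -2145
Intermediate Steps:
J(B, A) = B + 2*A + A*B (J(B, A) = (B + A) + ((1*B)*A + A) = (A + B) + (B*A + A) = (A + B) + (A*B + A) = (A + B) + (A + A*B) = B + 2*A + A*B)
((115 + 334) + J(-19, -28)) - 3051 = ((115 + 334) + (-19 + 2*(-28) - 28*(-19))) - 3051 = (449 + (-19 - 56 + 532)) - 3051 = (449 + 457) - 3051 = 906 - 3051 = -2145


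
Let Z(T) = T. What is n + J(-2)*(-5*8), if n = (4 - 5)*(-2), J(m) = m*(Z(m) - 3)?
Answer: -398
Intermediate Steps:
J(m) = m*(-3 + m) (J(m) = m*(m - 3) = m*(-3 + m))
n = 2 (n = -1*(-2) = 2)
n + J(-2)*(-5*8) = 2 + (-2*(-3 - 2))*(-5*8) = 2 - 2*(-5)*(-40) = 2 + 10*(-40) = 2 - 400 = -398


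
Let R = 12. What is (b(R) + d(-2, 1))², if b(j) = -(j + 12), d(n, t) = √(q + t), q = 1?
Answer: (24 - √2)² ≈ 510.12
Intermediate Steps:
d(n, t) = √(1 + t)
b(j) = -12 - j (b(j) = -(12 + j) = -12 - j)
(b(R) + d(-2, 1))² = ((-12 - 1*12) + √(1 + 1))² = ((-12 - 12) + √2)² = (-24 + √2)²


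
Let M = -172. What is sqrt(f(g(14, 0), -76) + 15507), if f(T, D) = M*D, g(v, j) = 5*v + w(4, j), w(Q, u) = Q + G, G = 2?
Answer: sqrt(28579) ≈ 169.05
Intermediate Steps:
w(Q, u) = 2 + Q (w(Q, u) = Q + 2 = 2 + Q)
g(v, j) = 6 + 5*v (g(v, j) = 5*v + (2 + 4) = 5*v + 6 = 6 + 5*v)
f(T, D) = -172*D
sqrt(f(g(14, 0), -76) + 15507) = sqrt(-172*(-76) + 15507) = sqrt(13072 + 15507) = sqrt(28579)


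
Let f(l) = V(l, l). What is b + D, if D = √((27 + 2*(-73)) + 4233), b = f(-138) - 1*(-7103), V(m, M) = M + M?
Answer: 6827 + 11*√34 ≈ 6891.1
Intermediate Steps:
V(m, M) = 2*M
f(l) = 2*l
b = 6827 (b = 2*(-138) - 1*(-7103) = -276 + 7103 = 6827)
D = 11*√34 (D = √((27 - 146) + 4233) = √(-119 + 4233) = √4114 = 11*√34 ≈ 64.141)
b + D = 6827 + 11*√34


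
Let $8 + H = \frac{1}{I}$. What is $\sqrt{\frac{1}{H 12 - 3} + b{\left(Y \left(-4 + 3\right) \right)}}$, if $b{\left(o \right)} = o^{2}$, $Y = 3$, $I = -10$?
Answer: $\frac{2 \sqrt{564126}}{501} \approx 2.9983$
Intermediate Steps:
$H = - \frac{81}{10}$ ($H = -8 + \frac{1}{-10} = -8 - \frac{1}{10} = - \frac{81}{10} \approx -8.1$)
$\sqrt{\frac{1}{H 12 - 3} + b{\left(Y \left(-4 + 3\right) \right)}} = \sqrt{\frac{1}{\left(- \frac{81}{10}\right) 12 - 3} + \left(3 \left(-4 + 3\right)\right)^{2}} = \sqrt{\frac{1}{- \frac{486}{5} - 3} + \left(3 \left(-1\right)\right)^{2}} = \sqrt{\frac{1}{- \frac{501}{5}} + \left(-3\right)^{2}} = \sqrt{- \frac{5}{501} + 9} = \sqrt{\frac{4504}{501}} = \frac{2 \sqrt{564126}}{501}$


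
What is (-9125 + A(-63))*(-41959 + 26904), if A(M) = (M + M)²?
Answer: -101636305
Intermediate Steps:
A(M) = 4*M² (A(M) = (2*M)² = 4*M²)
(-9125 + A(-63))*(-41959 + 26904) = (-9125 + 4*(-63)²)*(-41959 + 26904) = (-9125 + 4*3969)*(-15055) = (-9125 + 15876)*(-15055) = 6751*(-15055) = -101636305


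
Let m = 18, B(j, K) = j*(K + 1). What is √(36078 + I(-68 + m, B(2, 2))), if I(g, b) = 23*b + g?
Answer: 13*√214 ≈ 190.17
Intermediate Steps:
B(j, K) = j*(1 + K)
I(g, b) = g + 23*b
√(36078 + I(-68 + m, B(2, 2))) = √(36078 + ((-68 + 18) + 23*(2*(1 + 2)))) = √(36078 + (-50 + 23*(2*3))) = √(36078 + (-50 + 23*6)) = √(36078 + (-50 + 138)) = √(36078 + 88) = √36166 = 13*√214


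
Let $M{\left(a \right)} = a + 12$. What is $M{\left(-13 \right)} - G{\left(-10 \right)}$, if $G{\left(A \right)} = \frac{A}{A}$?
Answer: $-2$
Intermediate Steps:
$M{\left(a \right)} = 12 + a$
$G{\left(A \right)} = 1$
$M{\left(-13 \right)} - G{\left(-10 \right)} = \left(12 - 13\right) - 1 = -1 - 1 = -2$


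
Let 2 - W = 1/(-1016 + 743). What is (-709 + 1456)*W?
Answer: 136203/91 ≈ 1496.7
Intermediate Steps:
W = 547/273 (W = 2 - 1/(-1016 + 743) = 2 - 1/(-273) = 2 - 1*(-1/273) = 2 + 1/273 = 547/273 ≈ 2.0037)
(-709 + 1456)*W = (-709 + 1456)*(547/273) = 747*(547/273) = 136203/91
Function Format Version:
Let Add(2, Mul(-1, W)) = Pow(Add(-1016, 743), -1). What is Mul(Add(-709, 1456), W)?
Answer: Rational(136203, 91) ≈ 1496.7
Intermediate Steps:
W = Rational(547, 273) (W = Add(2, Mul(-1, Pow(Add(-1016, 743), -1))) = Add(2, Mul(-1, Pow(-273, -1))) = Add(2, Mul(-1, Rational(-1, 273))) = Add(2, Rational(1, 273)) = Rational(547, 273) ≈ 2.0037)
Mul(Add(-709, 1456), W) = Mul(Add(-709, 1456), Rational(547, 273)) = Mul(747, Rational(547, 273)) = Rational(136203, 91)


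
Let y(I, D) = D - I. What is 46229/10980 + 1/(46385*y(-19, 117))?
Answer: 14581459271/3463289640 ≈ 4.2103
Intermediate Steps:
46229/10980 + 1/(46385*y(-19, 117)) = 46229/10980 + 1/(46385*(117 - 1*(-19))) = 46229*(1/10980) + 1/(46385*(117 + 19)) = 46229/10980 + (1/46385)/136 = 46229/10980 + (1/46385)*(1/136) = 46229/10980 + 1/6308360 = 14581459271/3463289640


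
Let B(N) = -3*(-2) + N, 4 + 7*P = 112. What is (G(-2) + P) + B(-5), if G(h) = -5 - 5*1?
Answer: 45/7 ≈ 6.4286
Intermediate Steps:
P = 108/7 (P = -4/7 + (⅐)*112 = -4/7 + 16 = 108/7 ≈ 15.429)
G(h) = -10 (G(h) = -5 - 5 = -10)
B(N) = 6 + N
(G(-2) + P) + B(-5) = (-10 + 108/7) + (6 - 5) = 38/7 + 1 = 45/7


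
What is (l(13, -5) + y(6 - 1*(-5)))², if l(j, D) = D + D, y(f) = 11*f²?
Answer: 1745041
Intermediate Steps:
l(j, D) = 2*D
(l(13, -5) + y(6 - 1*(-5)))² = (2*(-5) + 11*(6 - 1*(-5))²)² = (-10 + 11*(6 + 5)²)² = (-10 + 11*11²)² = (-10 + 11*121)² = (-10 + 1331)² = 1321² = 1745041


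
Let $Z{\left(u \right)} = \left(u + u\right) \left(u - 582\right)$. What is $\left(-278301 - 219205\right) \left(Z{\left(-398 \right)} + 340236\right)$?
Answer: $-557363931896$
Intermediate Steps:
$Z{\left(u \right)} = 2 u \left(-582 + u\right)$
$\left(-278301 - 219205\right) \left(Z{\left(-398 \right)} + 340236\right) = \left(-278301 - 219205\right) \left(2 \left(-398\right) \left(-582 - 398\right) + 340236\right) = - 497506 \left(2 \left(-398\right) \left(-980\right) + 340236\right) = - 497506 \left(780080 + 340236\right) = \left(-497506\right) 1120316 = -557363931896$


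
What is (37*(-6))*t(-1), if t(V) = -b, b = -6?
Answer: -1332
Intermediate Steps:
t(V) = 6 (t(V) = -1*(-6) = 6)
(37*(-6))*t(-1) = (37*(-6))*6 = -222*6 = -1332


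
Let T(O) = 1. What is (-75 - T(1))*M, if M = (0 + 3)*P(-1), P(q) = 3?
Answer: -684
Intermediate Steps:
M = 9 (M = (0 + 3)*3 = 3*3 = 9)
(-75 - T(1))*M = (-75 - 1*1)*9 = (-75 - 1)*9 = -76*9 = -684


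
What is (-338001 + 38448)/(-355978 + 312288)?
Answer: 299553/43690 ≈ 6.8563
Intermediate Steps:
(-338001 + 38448)/(-355978 + 312288) = -299553/(-43690) = -299553*(-1/43690) = 299553/43690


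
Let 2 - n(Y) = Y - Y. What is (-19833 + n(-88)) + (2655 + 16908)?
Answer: -268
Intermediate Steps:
n(Y) = 2 (n(Y) = 2 - (Y - Y) = 2 - 1*0 = 2 + 0 = 2)
(-19833 + n(-88)) + (2655 + 16908) = (-19833 + 2) + (2655 + 16908) = -19831 + 19563 = -268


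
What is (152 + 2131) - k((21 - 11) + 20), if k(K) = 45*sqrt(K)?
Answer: 2283 - 45*sqrt(30) ≈ 2036.5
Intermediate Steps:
(152 + 2131) - k((21 - 11) + 20) = (152 + 2131) - 45*sqrt((21 - 11) + 20) = 2283 - 45*sqrt(10 + 20) = 2283 - 45*sqrt(30)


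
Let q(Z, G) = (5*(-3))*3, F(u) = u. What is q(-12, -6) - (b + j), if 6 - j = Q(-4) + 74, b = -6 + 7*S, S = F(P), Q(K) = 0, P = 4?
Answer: 1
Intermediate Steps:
q(Z, G) = -45 (q(Z, G) = -15*3 = -45)
S = 4
b = 22 (b = -6 + 7*4 = -6 + 28 = 22)
j = -68 (j = 6 - (0 + 74) = 6 - 1*74 = 6 - 74 = -68)
q(-12, -6) - (b + j) = -45 - (22 - 68) = -45 - 1*(-46) = -45 + 46 = 1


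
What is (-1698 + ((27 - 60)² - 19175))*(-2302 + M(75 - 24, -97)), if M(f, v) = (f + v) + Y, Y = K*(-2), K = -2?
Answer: 46373696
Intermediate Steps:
Y = 4 (Y = -2*(-2) = 4)
M(f, v) = 4 + f + v (M(f, v) = (f + v) + 4 = 4 + f + v)
(-1698 + ((27 - 60)² - 19175))*(-2302 + M(75 - 24, -97)) = (-1698 + ((27 - 60)² - 19175))*(-2302 + (4 + (75 - 24) - 97)) = (-1698 + ((-33)² - 19175))*(-2302 + (4 + 51 - 97)) = (-1698 + (1089 - 19175))*(-2302 - 42) = (-1698 - 18086)*(-2344) = -19784*(-2344) = 46373696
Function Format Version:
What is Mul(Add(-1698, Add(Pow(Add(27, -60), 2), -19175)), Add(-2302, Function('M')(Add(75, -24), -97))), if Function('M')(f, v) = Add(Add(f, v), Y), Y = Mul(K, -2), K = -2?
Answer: 46373696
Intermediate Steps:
Y = 4 (Y = Mul(-2, -2) = 4)
Function('M')(f, v) = Add(4, f, v) (Function('M')(f, v) = Add(Add(f, v), 4) = Add(4, f, v))
Mul(Add(-1698, Add(Pow(Add(27, -60), 2), -19175)), Add(-2302, Function('M')(Add(75, -24), -97))) = Mul(Add(-1698, Add(Pow(Add(27, -60), 2), -19175)), Add(-2302, Add(4, Add(75, -24), -97))) = Mul(Add(-1698, Add(Pow(-33, 2), -19175)), Add(-2302, Add(4, 51, -97))) = Mul(Add(-1698, Add(1089, -19175)), Add(-2302, -42)) = Mul(Add(-1698, -18086), -2344) = Mul(-19784, -2344) = 46373696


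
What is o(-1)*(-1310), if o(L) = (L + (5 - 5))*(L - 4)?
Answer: -6550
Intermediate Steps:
o(L) = L*(-4 + L) (o(L) = (L + 0)*(-4 + L) = L*(-4 + L))
o(-1)*(-1310) = -(-4 - 1)*(-1310) = -1*(-5)*(-1310) = 5*(-1310) = -6550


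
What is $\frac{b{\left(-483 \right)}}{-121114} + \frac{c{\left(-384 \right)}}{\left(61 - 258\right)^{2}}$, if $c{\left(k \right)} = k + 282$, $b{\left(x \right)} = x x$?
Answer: $- \frac{1295152347}{671473318} \approx -1.9288$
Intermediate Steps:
$b{\left(x \right)} = x^{2}$
$c{\left(k \right)} = 282 + k$
$\frac{b{\left(-483 \right)}}{-121114} + \frac{c{\left(-384 \right)}}{\left(61 - 258\right)^{2}} = \frac{\left(-483\right)^{2}}{-121114} + \frac{282 - 384}{\left(61 - 258\right)^{2}} = 233289 \left(- \frac{1}{121114}\right) - \frac{102}{\left(61 - 258\right)^{2}} = - \frac{33327}{17302} - \frac{102}{\left(-197\right)^{2}} = - \frac{33327}{17302} - \frac{102}{38809} = - \frac{1295152347}{671473318}$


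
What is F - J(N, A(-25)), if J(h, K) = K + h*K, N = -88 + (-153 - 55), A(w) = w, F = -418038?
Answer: -425413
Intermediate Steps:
N = -296 (N = -88 - 208 = -296)
J(h, K) = K + K*h
F - J(N, A(-25)) = -418038 - (-25)*(1 - 296) = -418038 - (-25)*(-295) = -418038 - 1*7375 = -418038 - 7375 = -425413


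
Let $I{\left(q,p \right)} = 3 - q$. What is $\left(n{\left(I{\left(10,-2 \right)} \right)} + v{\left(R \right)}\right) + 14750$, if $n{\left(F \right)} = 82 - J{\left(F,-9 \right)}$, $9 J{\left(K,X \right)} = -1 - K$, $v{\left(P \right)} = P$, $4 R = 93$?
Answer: $\frac{178255}{12} \approx 14855.0$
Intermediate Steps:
$R = \frac{93}{4}$ ($R = \frac{1}{4} \cdot 93 = \frac{93}{4} \approx 23.25$)
$J{\left(K,X \right)} = - \frac{1}{9} - \frac{K}{9}$ ($J{\left(K,X \right)} = \frac{-1 - K}{9} = - \frac{1}{9} - \frac{K}{9}$)
$n{\left(F \right)} = \frac{739}{9} + \frac{F}{9}$ ($n{\left(F \right)} = 82 - \left(- \frac{1}{9} - \frac{F}{9}\right) = 82 + \left(\frac{1}{9} + \frac{F}{9}\right) = \frac{739}{9} + \frac{F}{9}$)
$\left(n{\left(I{\left(10,-2 \right)} \right)} + v{\left(R \right)}\right) + 14750 = \left(\left(\frac{739}{9} + \frac{3 - 10}{9}\right) + \frac{93}{4}\right) + 14750 = \left(\left(\frac{739}{9} + \frac{1}{9} \left(-7\right)\right) + \frac{93}{4}\right) + 14750 = \left(\left(\frac{739}{9} - \frac{7}{9}\right) + \frac{93}{4}\right) + 14750 = \left(\frac{244}{3} + \frac{93}{4}\right) + 14750 = \frac{1255}{12} + 14750 = \frac{178255}{12}$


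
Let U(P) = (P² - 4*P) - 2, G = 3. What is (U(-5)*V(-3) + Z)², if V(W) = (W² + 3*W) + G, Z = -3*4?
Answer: 13689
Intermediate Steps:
Z = -12
U(P) = -2 + P² - 4*P
V(W) = 3 + W² + 3*W (V(W) = (W² + 3*W) + 3 = 3 + W² + 3*W)
(U(-5)*V(-3) + Z)² = ((-2 + (-5)² - 4*(-5))*(3 + (-3)² + 3*(-3)) - 12)² = ((-2 + 25 + 20)*(3 + 9 - 9) - 12)² = (43*3 - 12)² = (129 - 12)² = 117² = 13689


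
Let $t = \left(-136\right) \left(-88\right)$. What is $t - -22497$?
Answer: $34465$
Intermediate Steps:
$t = 11968$
$t - -22497 = 11968 - -22497 = 11968 + 22497 = 34465$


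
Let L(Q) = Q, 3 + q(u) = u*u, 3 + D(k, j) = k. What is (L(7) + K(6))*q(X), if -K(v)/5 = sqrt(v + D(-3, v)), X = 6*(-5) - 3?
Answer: 7602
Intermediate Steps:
X = -33 (X = -30 - 3 = -33)
D(k, j) = -3 + k
q(u) = -3 + u**2 (q(u) = -3 + u*u = -3 + u**2)
K(v) = -5*sqrt(-6 + v) (K(v) = -5*sqrt(v + (-3 - 3)) = -5*sqrt(v - 6) = -5*sqrt(-6 + v))
(L(7) + K(6))*q(X) = (7 - 5*sqrt(-6 + 6))*(-3 + (-33)**2) = (7 - 5*sqrt(0))*(-3 + 1089) = (7 - 5*0)*1086 = (7 + 0)*1086 = 7*1086 = 7602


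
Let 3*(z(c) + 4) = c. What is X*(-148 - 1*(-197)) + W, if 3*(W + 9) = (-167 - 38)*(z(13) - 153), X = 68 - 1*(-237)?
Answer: 228314/9 ≈ 25368.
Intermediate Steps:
z(c) = -4 + c/3
X = 305 (X = 68 + 237 = 305)
W = 93809/9 (W = -9 + ((-167 - 38)*((-4 + (⅓)*13) - 153))/3 = -9 + (-205*((-4 + 13/3) - 153))/3 = -9 + (-205*(⅓ - 153))/3 = -9 + (-205*(-458/3))/3 = -9 + (⅓)*(93890/3) = -9 + 93890/9 = 93809/9 ≈ 10423.)
X*(-148 - 1*(-197)) + W = 305*(-148 - 1*(-197)) + 93809/9 = 305*(-148 + 197) + 93809/9 = 305*49 + 93809/9 = 14945 + 93809/9 = 228314/9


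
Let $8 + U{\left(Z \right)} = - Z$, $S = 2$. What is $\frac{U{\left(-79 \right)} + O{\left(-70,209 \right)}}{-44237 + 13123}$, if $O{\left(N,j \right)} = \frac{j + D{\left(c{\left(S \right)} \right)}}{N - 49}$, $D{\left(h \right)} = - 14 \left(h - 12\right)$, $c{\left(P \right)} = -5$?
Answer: $- \frac{4001}{1851283} \approx -0.0021612$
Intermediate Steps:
$U{\left(Z \right)} = -8 - Z$
$D{\left(h \right)} = 168 - 14 h$ ($D{\left(h \right)} = - 14 \left(-12 + h\right) = 168 - 14 h$)
$O{\left(N,j \right)} = \frac{238 + j}{-49 + N}$ ($O{\left(N,j \right)} = \frac{j + \left(168 - -70\right)}{N - 49} = \frac{j + \left(168 + 70\right)}{-49 + N} = \frac{j + 238}{-49 + N} = \frac{238 + j}{-49 + N}$)
$\frac{U{\left(-79 \right)} + O{\left(-70,209 \right)}}{-44237 + 13123} = \frac{\left(-8 - -79\right) + \frac{238 + 209}{-49 - 70}}{-44237 + 13123} = \frac{\left(-8 + 79\right) + \frac{1}{-119} \cdot 447}{-31114} = \left(71 - \frac{447}{119}\right) \left(- \frac{1}{31114}\right) = \frac{8002}{119} \left(- \frac{1}{31114}\right) = - \frac{4001}{1851283}$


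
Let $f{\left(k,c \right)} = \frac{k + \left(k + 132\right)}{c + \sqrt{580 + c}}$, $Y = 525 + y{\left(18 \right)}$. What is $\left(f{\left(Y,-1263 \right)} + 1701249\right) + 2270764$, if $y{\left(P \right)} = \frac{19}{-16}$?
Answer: $\frac{50709947201677}{12766816} - \frac{9437 i \sqrt{683}}{12766816} \approx 3.972 \cdot 10^{6} - 0.019318 i$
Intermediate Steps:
$y{\left(P \right)} = - \frac{19}{16}$ ($y{\left(P \right)} = 19 \left(- \frac{1}{16}\right) = - \frac{19}{16}$)
$Y = \frac{8381}{16}$ ($Y = 525 - \frac{19}{16} = \frac{8381}{16} \approx 523.81$)
$f{\left(k,c \right)} = \frac{132 + 2 k}{c + \sqrt{580 + c}}$ ($f{\left(k,c \right)} = \frac{k + \left(132 + k\right)}{c + \sqrt{580 + c}} = \frac{132 + 2 k}{c + \sqrt{580 + c}}$)
$\left(f{\left(Y,-1263 \right)} + 1701249\right) + 2270764 = \left(\frac{2 \left(66 + \frac{8381}{16}\right)}{-1263 + \sqrt{580 - 1263}} + 1701249\right) + 2270764 = \left(2 \frac{1}{-1263 + \sqrt{-683}} \cdot \frac{9437}{16} + 1701249\right) + 2270764 = \left(2 \frac{1}{-1263 + i \sqrt{683}} \cdot \frac{9437}{16} + 1701249\right) + 2270764 = \left(\frac{9437}{8 \left(-1263 + i \sqrt{683}\right)} + 1701249\right) + 2270764 = \left(1701249 + \frac{9437}{8 \left(-1263 + i \sqrt{683}\right)}\right) + 2270764 = 3972013 + \frac{9437}{8 \left(-1263 + i \sqrt{683}\right)}$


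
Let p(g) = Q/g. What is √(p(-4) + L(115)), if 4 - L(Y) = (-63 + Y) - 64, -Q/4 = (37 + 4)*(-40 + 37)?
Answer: I*√107 ≈ 10.344*I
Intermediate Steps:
Q = 492 (Q = -4*(37 + 4)*(-40 + 37) = -164*(-3) = -4*(-123) = 492)
L(Y) = 131 - Y (L(Y) = 4 - ((-63 + Y) - 64) = 4 - (-127 + Y) = 4 + (127 - Y) = 131 - Y)
p(g) = 492/g
√(p(-4) + L(115)) = √(492/(-4) + (131 - 1*115)) = √(492*(-¼) + (131 - 115)) = √(-123 + 16) = √(-107) = I*√107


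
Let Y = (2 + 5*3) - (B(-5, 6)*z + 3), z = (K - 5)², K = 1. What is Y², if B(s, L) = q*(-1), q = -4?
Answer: 2500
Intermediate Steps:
z = 16 (z = (1 - 5)² = (-4)² = 16)
B(s, L) = 4 (B(s, L) = -4*(-1) = 4)
Y = -50 (Y = (2 + 5*3) - (4*16 + 3) = (2 + 15) - (64 + 3) = 17 - 1*67 = 17 - 67 = -50)
Y² = (-50)² = 2500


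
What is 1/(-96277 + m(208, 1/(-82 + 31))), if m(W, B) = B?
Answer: -51/4910128 ≈ -1.0387e-5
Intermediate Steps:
1/(-96277 + m(208, 1/(-82 + 31))) = 1/(-96277 + 1/(-82 + 31)) = 1/(-96277 + 1/(-51)) = 1/(-96277 - 1/51) = 1/(-4910128/51) = -51/4910128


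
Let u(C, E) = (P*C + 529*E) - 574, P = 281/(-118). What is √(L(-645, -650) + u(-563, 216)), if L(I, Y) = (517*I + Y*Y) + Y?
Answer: √2832360254/118 ≈ 451.02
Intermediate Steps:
P = -281/118 (P = 281*(-1/118) = -281/118 ≈ -2.3814)
L(I, Y) = Y + Y² + 517*I (L(I, Y) = (517*I + Y²) + Y = (Y² + 517*I) + Y = Y + Y² + 517*I)
u(C, E) = -574 + 529*E - 281*C/118 (u(C, E) = (-281*C/118 + 529*E) - 574 = (529*E - 281*C/118) - 574 = -574 + 529*E - 281*C/118)
√(L(-645, -650) + u(-563, 216)) = √((-650 + (-650)² + 517*(-645)) + (-574 + 529*216 - 281/118*(-563))) = √((-650 + 422500 - 333465) + (-574 + 114264 + 158203/118)) = √(88385 + 13573623/118) = √(24003053/118) = √2832360254/118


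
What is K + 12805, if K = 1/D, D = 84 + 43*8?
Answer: 5480541/428 ≈ 12805.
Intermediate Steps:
D = 428 (D = 84 + 344 = 428)
K = 1/428 ≈ 0.0023364
K + 12805 = 1/428 + 12805 = 5480541/428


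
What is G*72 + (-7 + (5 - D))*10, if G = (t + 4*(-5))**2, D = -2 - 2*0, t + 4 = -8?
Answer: 73728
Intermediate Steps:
t = -12 (t = -4 - 8 = -12)
D = -2 (D = -2 + 0 = -2)
G = 1024 (G = (-12 + 4*(-5))**2 = (-12 - 20)**2 = (-32)**2 = 1024)
G*72 + (-7 + (5 - D))*10 = 1024*72 + (-7 + (5 - 1*(-2)))*10 = 73728 + (-7 + (5 + 2))*10 = 73728 + (-7 + 7)*10 = 73728 + 0*10 = 73728 + 0 = 73728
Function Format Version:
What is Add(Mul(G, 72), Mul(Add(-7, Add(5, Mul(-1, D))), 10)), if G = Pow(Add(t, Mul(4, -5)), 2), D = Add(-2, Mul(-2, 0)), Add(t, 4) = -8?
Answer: 73728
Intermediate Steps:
t = -12 (t = Add(-4, -8) = -12)
D = -2 (D = Add(-2, 0) = -2)
G = 1024 (G = Pow(Add(-12, Mul(4, -5)), 2) = Pow(Add(-12, -20), 2) = Pow(-32, 2) = 1024)
Add(Mul(G, 72), Mul(Add(-7, Add(5, Mul(-1, D))), 10)) = Add(Mul(1024, 72), Mul(Add(-7, Add(5, Mul(-1, -2))), 10)) = Add(73728, Mul(Add(-7, Add(5, 2)), 10)) = Add(73728, Mul(Add(-7, 7), 10)) = Add(73728, Mul(0, 10)) = Add(73728, 0) = 73728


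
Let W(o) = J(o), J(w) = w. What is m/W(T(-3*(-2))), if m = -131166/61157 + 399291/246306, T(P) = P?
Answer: -2629177703/30126672084 ≈ -0.087271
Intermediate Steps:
m = -2629177703/5021112014 (m = -131166*1/61157 + 399291*(1/246306) = -131166/61157 + 133097/82102 = -2629177703/5021112014 ≈ -0.52362)
W(o) = o
m/W(T(-3*(-2))) = -2629177703/(5021112014*((-3*(-2)))) = -2629177703/5021112014/6 = -2629177703/5021112014*1/6 = -2629177703/30126672084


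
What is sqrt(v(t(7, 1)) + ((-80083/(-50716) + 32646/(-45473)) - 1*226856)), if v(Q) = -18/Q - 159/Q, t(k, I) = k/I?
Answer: I*sqrt(14781901880763941261385439)/8071730338 ≈ 476.32*I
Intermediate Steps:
v(Q) = -177/Q
sqrt(v(t(7, 1)) + ((-80083/(-50716) + 32646/(-45473)) - 1*226856)) = sqrt(-177/(7/1) + ((-80083/(-50716) + 32646/(-45473)) - 1*226856)) = sqrt(-177/(7*1) + ((-80083*(-1/50716) + 32646*(-1/45473)) - 226856)) = sqrt(-177/7 + ((80083/50716 - 32646/45473) - 226856)) = sqrt(-177*1/7 + (1985939723/2306208668 - 226856)) = sqrt(-177/7 - 523175287648085/2306208668) = sqrt(-3662635212470831/16143460676) = I*sqrt(14781901880763941261385439)/8071730338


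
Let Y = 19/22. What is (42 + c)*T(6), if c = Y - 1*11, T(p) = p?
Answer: 2103/11 ≈ 191.18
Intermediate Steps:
Y = 19/22 (Y = 19*(1/22) = 19/22 ≈ 0.86364)
c = -223/22 (c = 19/22 - 1*11 = 19/22 - 11 = -223/22 ≈ -10.136)
(42 + c)*T(6) = (42 - 223/22)*6 = (701/22)*6 = 2103/11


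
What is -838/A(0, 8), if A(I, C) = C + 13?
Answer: -838/21 ≈ -39.905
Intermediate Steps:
A(I, C) = 13 + C
-838/A(0, 8) = -838/(13 + 8) = -838/21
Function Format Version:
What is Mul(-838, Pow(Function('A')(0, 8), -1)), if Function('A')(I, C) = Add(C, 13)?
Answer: Rational(-838, 21) ≈ -39.905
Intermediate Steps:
Function('A')(I, C) = Add(13, C)
Mul(-838, Pow(Function('A')(0, 8), -1)) = Mul(-838, Pow(Add(13, 8), -1)) = Mul(-838, Pow(21, -1)) = Mul(-838, Rational(1, 21)) = Rational(-838, 21)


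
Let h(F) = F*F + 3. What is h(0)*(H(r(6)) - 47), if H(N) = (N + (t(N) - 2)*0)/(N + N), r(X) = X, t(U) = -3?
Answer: -279/2 ≈ -139.50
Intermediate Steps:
h(F) = 3 + F² (h(F) = F² + 3 = 3 + F²)
H(N) = ½ (H(N) = (N + (-3 - 2)*0)/(N + N) = (N - 5*0)/((2*N)) = (N + 0)*(1/(2*N)) = N*(1/(2*N)) = ½)
h(0)*(H(r(6)) - 47) = (3 + 0²)*(½ - 47) = (3 + 0)*(-93/2) = 3*(-93/2) = -279/2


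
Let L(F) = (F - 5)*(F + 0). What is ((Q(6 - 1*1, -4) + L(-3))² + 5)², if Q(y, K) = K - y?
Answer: 52900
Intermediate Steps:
L(F) = F*(-5 + F) (L(F) = (-5 + F)*F = F*(-5 + F))
((Q(6 - 1*1, -4) + L(-3))² + 5)² = (((-4 - (6 - 1*1)) - 3*(-5 - 3))² + 5)² = (((-4 - (6 - 1)) - 3*(-8))² + 5)² = (((-4 - 1*5) + 24)² + 5)² = (((-4 - 5) + 24)² + 5)² = ((-9 + 24)² + 5)² = (15² + 5)² = (225 + 5)² = 230² = 52900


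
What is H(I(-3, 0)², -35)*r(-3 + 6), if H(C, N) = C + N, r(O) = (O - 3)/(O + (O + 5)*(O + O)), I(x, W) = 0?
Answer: 0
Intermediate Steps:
r(O) = (-3 + O)/(O + 2*O*(5 + O)) (r(O) = (-3 + O)/(O + (5 + O)*(2*O)) = (-3 + O)/(O + 2*O*(5 + O)))
H(I(-3, 0)², -35)*r(-3 + 6) = (0² - 35)*((-3 + (-3 + 6))/((-3 + 6)*(11 + 2*(-3 + 6)))) = (0 - 35)*((-3 + 3)/(3*(11 + 2*3))) = -35*0/(3*(11 + 6)) = -35*0/(3*17) = -35*0 = 0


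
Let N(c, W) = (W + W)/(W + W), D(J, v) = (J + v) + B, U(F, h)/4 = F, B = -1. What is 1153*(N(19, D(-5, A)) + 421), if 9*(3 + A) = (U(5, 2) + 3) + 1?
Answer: 486566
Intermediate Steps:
U(F, h) = 4*F
A = -⅓ (A = -3 + ((4*5 + 3) + 1)/9 = -3 + ((20 + 3) + 1)/9 = -3 + (23 + 1)/9 = -3 + (⅑)*24 = -3 + 8/3 = -⅓ ≈ -0.33333)
D(J, v) = -1 + J + v (D(J, v) = (J + v) - 1 = -1 + J + v)
N(c, W) = 1 (N(c, W) = (2*W)/((2*W)) = (2*W)*(1/(2*W)) = 1)
1153*(N(19, D(-5, A)) + 421) = 1153*(1 + 421) = 1153*422 = 486566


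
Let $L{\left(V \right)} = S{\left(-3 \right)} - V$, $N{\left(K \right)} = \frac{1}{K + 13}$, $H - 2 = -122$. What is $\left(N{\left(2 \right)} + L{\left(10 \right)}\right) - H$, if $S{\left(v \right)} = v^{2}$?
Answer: $\frac{1786}{15} \approx 119.07$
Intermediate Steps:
$H = -120$ ($H = 2 - 122 = -120$)
$N{\left(K \right)} = \frac{1}{13 + K}$
$L{\left(V \right)} = 9 - V$ ($L{\left(V \right)} = \left(-3\right)^{2} - V = 9 - V$)
$\left(N{\left(2 \right)} + L{\left(10 \right)}\right) - H = \left(\frac{1}{13 + 2} + \left(9 - 10\right)\right) - -120 = \left(\frac{1}{15} + \left(9 - 10\right)\right) + 120 = \left(\frac{1}{15} - 1\right) + 120 = - \frac{14}{15} + 120 = \frac{1786}{15}$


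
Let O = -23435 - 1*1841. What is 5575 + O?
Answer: -19701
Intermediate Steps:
O = -25276 (O = -23435 - 1841 = -25276)
5575 + O = 5575 - 25276 = -19701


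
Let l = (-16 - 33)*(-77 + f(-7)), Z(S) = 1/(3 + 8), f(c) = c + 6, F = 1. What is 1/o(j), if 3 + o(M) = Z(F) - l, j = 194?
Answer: -11/42074 ≈ -0.00026144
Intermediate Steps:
f(c) = 6 + c
Z(S) = 1/11
l = 3822 (l = (-16 - 33)*(-77 + (6 - 7)) = -49*(-77 - 1) = -49*(-78) = 3822)
o(M) = -42074/11 (o(M) = -3 + (1/11 - 1*3822) = -3 + (1/11 - 3822) = -3 - 42041/11 = -42074/11)
1/o(j) = 1/(-42074/11) = -11/42074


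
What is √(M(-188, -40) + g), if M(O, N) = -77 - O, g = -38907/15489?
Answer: 2*√80331117/1721 ≈ 10.416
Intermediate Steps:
g = -4323/1721 (g = -38907*1/15489 = -4323/1721 ≈ -2.5119)
√(M(-188, -40) + g) = √((-77 - 1*(-188)) - 4323/1721) = √((-77 + 188) - 4323/1721) = √(111 - 4323/1721) = √(186708/1721) = 2*√80331117/1721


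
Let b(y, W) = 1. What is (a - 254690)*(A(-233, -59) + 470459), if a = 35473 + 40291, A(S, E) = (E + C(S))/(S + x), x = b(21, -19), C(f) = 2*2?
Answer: -9764577176409/116 ≈ -8.4177e+10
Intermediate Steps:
C(f) = 4
x = 1
A(S, E) = (4 + E)/(1 + S) (A(S, E) = (E + 4)/(S + 1) = (4 + E)/(1 + S))
a = 75764
(a - 254690)*(A(-233, -59) + 470459) = (75764 - 254690)*((4 - 59)/(1 - 233) + 470459) = -178926*(-55/(-232) + 470459) = -178926*(-1/232*(-55) + 470459) = -178926*(55/232 + 470459) = -178926*109146543/232 = -9764577176409/116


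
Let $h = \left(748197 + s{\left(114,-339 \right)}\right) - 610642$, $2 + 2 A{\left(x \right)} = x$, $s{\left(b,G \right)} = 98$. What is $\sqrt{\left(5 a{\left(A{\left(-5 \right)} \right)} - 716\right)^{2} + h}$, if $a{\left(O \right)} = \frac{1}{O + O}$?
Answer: $\frac{\sqrt{31915286}}{7} \approx 807.05$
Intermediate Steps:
$A{\left(x \right)} = -1 + \frac{x}{2}$
$a{\left(O \right)} = \frac{1}{2 O}$
$h = 137653$ ($h = \left(748197 + 98\right) - 610642 = 748295 - 610642 = 137653$)
$\sqrt{\left(5 a{\left(A{\left(-5 \right)} \right)} - 716\right)^{2} + h} = \sqrt{\left(5 \frac{1}{2 \left(-1 + \frac{1}{2} \left(-5\right)\right)} - 716\right)^{2} + 137653} = \sqrt{\left(5 \frac{1}{2 \left(-1 - \frac{5}{2}\right)} - 716\right)^{2} + 137653} = \sqrt{\left(5 \frac{1}{2 \left(- \frac{7}{2}\right)} - 716\right)^{2} + 137653} = \sqrt{\left(5 \cdot \frac{1}{2} \left(- \frac{2}{7}\right) - 716\right)^{2} + 137653} = \sqrt{\left(5 \left(- \frac{1}{7}\right) - 716\right)^{2} + 137653} = \sqrt{\left(- \frac{5}{7} - 716\right)^{2} + 137653} = \sqrt{\left(- \frac{5017}{7}\right)^{2} + 137653} = \sqrt{\frac{25170289}{49} + 137653} = \sqrt{\frac{31915286}{49}} = \frac{\sqrt{31915286}}{7}$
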